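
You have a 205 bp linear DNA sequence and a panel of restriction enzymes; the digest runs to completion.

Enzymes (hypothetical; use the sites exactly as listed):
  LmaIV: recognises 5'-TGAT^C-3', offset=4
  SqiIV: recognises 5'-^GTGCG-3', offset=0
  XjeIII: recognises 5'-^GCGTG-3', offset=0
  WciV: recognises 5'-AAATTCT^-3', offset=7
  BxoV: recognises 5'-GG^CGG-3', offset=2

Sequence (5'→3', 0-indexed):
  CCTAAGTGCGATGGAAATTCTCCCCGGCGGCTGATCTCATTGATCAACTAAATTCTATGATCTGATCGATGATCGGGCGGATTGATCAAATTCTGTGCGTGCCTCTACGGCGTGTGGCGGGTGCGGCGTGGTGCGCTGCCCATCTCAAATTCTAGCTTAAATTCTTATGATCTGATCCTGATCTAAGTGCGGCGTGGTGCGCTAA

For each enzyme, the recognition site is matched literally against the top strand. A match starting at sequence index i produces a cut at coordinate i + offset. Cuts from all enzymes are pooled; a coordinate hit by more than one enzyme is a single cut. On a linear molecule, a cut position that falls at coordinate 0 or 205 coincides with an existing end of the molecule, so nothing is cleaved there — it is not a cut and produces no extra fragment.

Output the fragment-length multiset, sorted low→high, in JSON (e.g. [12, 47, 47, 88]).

[2,3,4,4,5,5,5,5,5,5,5,5,6,6,6,7,8,8,8,9,9,9,12,12,13,16,23]

Site scan:
  LmaIV (TGATC, off=4): starts [31, 40, 57, 62, 69, 82, 167, 172, 178] → cuts [35, 44, 61, 66, 73, 86, 171, 176, 182]
  SqiIV (GTGCG, off=0): starts [5, 94, 120, 130, 186, 196] → cuts [5, 94, 120, 130, 186, 196]
  XjeIII (GCGTG, off=0): starts [96, 109, 125, 191] → cuts [96, 109, 125, 191]
  WciV (AAATTCT, off=7): starts [14, 49, 87, 146, 158] → cuts [21, 56, 94, 153, 165]
  BxoV (GGCGG, off=2): starts [25, 75, 115] → cuts [27, 77, 117]

All cut coordinates (distinct, sorted): [5, 21, 27, 35, 44, 56, 61, 66, 73, 77, 86, 94, 96, 109, 117, 120, 125, 130, 153, 165, 171, 176, 182, 186, 191, 196]

Fragment lengths:
  [0,5): 5 bp
  [5,21): 16 bp
  [21,27): 6 bp
  [27,35): 8 bp
  [35,44): 9 bp
  [44,56): 12 bp
  [56,61): 5 bp
  [61,66): 5 bp
  [66,73): 7 bp
  [73,77): 4 bp
  [77,86): 9 bp
  [86,94): 8 bp
  [94,96): 2 bp
  [96,109): 13 bp
  [109,117): 8 bp
  [117,120): 3 bp
  [120,125): 5 bp
  [125,130): 5 bp
  [130,153): 23 bp
  [153,165): 12 bp
  [165,171): 6 bp
  [171,176): 5 bp
  [176,182): 6 bp
  [182,186): 4 bp
  [186,191): 5 bp
  [191,196): 5 bp
  [196,205): 9 bp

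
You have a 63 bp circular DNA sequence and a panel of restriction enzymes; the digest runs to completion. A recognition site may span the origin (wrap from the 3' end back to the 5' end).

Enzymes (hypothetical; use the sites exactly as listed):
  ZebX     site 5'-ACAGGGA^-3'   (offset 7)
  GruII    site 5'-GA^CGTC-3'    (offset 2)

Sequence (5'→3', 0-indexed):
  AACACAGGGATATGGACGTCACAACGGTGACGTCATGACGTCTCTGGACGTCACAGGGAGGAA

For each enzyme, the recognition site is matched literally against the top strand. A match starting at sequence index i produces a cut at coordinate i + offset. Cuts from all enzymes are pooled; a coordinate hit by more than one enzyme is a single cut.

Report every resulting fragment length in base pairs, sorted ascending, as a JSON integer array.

[6,8,10,11,14,14]

Site scan:
  ZebX (ACAGGGA, off=7): starts [3, 52] → cuts [10, 59]
  GruII (GACGTC, off=2): starts [14, 28, 36, 46] → cuts [16, 30, 38, 48]

Pooled cuts: [10, 16, 30, 38, 48, 59]

Fragments:
  10→16: 6 bp
  16→30: 14 bp
  30→38: 8 bp
  38→48: 10 bp
  48→59: 11 bp
  59→10 (wrap): 63-59+10 = 14 bp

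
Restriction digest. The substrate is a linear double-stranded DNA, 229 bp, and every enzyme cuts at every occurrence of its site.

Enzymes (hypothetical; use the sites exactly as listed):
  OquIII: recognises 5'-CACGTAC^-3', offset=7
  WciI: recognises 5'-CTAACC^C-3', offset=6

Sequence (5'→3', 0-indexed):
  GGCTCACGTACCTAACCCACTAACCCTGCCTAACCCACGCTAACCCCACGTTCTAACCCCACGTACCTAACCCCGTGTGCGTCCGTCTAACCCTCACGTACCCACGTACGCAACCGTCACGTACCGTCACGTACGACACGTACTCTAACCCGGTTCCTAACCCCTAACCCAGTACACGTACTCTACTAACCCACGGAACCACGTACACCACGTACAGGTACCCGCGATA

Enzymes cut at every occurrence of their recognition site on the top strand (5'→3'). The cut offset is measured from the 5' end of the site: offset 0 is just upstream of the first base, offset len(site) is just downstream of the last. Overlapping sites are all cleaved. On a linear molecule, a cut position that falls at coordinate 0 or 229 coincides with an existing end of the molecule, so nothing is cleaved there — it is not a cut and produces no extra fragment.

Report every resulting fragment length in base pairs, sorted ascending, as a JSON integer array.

Scan for sites:
  OquIII CACGTAC/7: at [4, 59, 94, 102, 117, 127, 136, 174, 199, 208] ⇒ [11, 66, 101, 109, 124, 134, 143, 181, 206, 215]
  WciI CTAACCC/6: at [11, 19, 29, 39, 52, 66, 86, 144, 156, 163, 185] ⇒ [17, 25, 35, 45, 58, 72, 92, 150, 162, 169, 191]

All cut coordinates (distinct, sorted): [11, 17, 25, 35, 45, 58, 66, 72, 92, 101, 109, 124, 134, 143, 150, 162, 169, 181, 191, 206, 215]

Fragments:
  [0,11): 11 bp
  [11,17): 6 bp
  [17,25): 8 bp
  [25,35): 10 bp
  [35,45): 10 bp
  [45,58): 13 bp
  [58,66): 8 bp
  [66,72): 6 bp
  [72,92): 20 bp
  [92,101): 9 bp
  [101,109): 8 bp
  [109,124): 15 bp
  [124,134): 10 bp
  [134,143): 9 bp
  [143,150): 7 bp
  [150,162): 12 bp
  [162,169): 7 bp
  [169,181): 12 bp
  [181,191): 10 bp
  [191,206): 15 bp
  [206,215): 9 bp
  [215,229): 14 bp

[6,6,7,7,8,8,8,9,9,9,10,10,10,10,11,12,12,13,14,15,15,20]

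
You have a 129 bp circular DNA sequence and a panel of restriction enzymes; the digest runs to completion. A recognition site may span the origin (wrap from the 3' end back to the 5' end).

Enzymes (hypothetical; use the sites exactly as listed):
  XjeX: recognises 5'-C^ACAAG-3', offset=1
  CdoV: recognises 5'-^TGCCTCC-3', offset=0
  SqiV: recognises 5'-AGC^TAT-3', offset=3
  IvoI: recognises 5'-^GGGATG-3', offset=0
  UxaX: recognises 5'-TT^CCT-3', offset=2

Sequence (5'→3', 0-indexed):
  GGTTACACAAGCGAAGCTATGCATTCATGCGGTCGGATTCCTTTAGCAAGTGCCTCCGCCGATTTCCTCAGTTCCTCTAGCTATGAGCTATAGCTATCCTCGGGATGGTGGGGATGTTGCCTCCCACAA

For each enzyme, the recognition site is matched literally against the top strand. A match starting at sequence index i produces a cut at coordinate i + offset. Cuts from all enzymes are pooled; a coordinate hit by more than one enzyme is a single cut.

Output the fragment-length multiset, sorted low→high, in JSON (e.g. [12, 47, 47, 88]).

[6,7,7,7,8,8,8,9,10,11,11,15,22]

Site scan:
  XjeX CACAAG/1: at [5, 124] ⇒ [6, 125]
  CdoV TGCCTCC/0: at [50, 117] ⇒ [50, 117]
  SqiV AGCTAT/3: at [14, 78, 85, 91] ⇒ [17, 81, 88, 94]
  IvoI GGGATG/0: at [101, 110] ⇒ [101, 110]
  UxaX TTCCT/2: at [37, 63, 71] ⇒ [39, 65, 73]

All cut coordinates (distinct, sorted): [6, 17, 39, 50, 65, 73, 81, 88, 94, 101, 110, 117, 125]

Fragments:
  6→17: 11 bp
  17→39: 22 bp
  39→50: 11 bp
  50→65: 15 bp
  65→73: 8 bp
  73→81: 8 bp
  81→88: 7 bp
  88→94: 6 bp
  94→101: 7 bp
  101→110: 9 bp
  110→117: 7 bp
  117→125: 8 bp
  125→6 (wrap): 129-125+6 = 10 bp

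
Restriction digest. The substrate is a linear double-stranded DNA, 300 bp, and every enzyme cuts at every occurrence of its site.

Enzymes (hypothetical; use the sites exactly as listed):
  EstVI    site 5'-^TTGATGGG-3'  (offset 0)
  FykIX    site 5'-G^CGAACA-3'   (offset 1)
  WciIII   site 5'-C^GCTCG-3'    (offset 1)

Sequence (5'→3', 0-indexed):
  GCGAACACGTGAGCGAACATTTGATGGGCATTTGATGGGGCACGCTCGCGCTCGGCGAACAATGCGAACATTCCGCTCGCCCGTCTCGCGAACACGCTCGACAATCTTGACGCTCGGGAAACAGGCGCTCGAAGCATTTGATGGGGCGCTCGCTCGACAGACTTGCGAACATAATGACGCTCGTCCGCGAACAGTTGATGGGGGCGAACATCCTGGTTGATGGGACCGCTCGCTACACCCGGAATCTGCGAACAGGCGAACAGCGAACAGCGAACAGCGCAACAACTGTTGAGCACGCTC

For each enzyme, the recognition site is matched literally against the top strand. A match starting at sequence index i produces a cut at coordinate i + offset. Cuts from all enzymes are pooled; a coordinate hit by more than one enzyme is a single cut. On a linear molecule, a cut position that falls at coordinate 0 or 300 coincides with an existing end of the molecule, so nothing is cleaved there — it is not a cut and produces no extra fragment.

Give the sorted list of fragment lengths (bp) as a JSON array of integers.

Scan for sites:
  EstVI (TTGATGGG, off=0): starts [20, 31, 137, 194, 216] → cuts [20, 31, 137, 194, 216]
  FykIX (GCGAACA, off=1): starts [0, 12, 54, 63, 87, 164, 186, 203, 247, 255, 262, 269] → cuts [1, 13, 55, 64, 88, 165, 187, 204, 248, 256, 263, 270]
  WciIII (CGCTCG, off=1): starts [42, 48, 73, 94, 110, 125, 146, 150, 177, 226] → cuts [43, 49, 74, 95, 111, 126, 147, 151, 178, 227]

All cut coordinates (distinct, sorted): [1, 13, 20, 31, 43, 49, 55, 64, 74, 88, 95, 111, 126, 137, 147, 151, 165, 178, 187, 194, 204, 216, 227, 248, 256, 263, 270]

Fragments:
  [0,1): 1 bp
  [1,13): 12 bp
  [13,20): 7 bp
  [20,31): 11 bp
  [31,43): 12 bp
  [43,49): 6 bp
  [49,55): 6 bp
  [55,64): 9 bp
  [64,74): 10 bp
  [74,88): 14 bp
  [88,95): 7 bp
  [95,111): 16 bp
  [111,126): 15 bp
  [126,137): 11 bp
  [137,147): 10 bp
  [147,151): 4 bp
  [151,165): 14 bp
  [165,178): 13 bp
  [178,187): 9 bp
  [187,194): 7 bp
  [194,204): 10 bp
  [204,216): 12 bp
  [216,227): 11 bp
  [227,248): 21 bp
  [248,256): 8 bp
  [256,263): 7 bp
  [263,270): 7 bp
  [270,300): 30 bp

[1,4,6,6,7,7,7,7,7,8,9,9,10,10,10,11,11,11,12,12,12,13,14,14,15,16,21,30]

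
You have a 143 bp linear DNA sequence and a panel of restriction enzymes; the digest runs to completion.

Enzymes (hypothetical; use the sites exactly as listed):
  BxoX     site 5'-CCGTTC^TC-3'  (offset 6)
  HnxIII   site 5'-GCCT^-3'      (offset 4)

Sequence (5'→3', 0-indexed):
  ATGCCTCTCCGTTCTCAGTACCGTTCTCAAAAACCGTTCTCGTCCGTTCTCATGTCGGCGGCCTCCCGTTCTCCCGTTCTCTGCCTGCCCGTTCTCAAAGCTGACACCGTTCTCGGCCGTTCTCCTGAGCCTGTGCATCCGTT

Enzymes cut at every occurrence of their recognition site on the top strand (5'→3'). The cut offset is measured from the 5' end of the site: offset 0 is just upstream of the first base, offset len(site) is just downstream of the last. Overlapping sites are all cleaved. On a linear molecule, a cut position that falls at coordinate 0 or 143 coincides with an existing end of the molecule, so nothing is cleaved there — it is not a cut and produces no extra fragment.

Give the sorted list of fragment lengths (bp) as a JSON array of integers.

[6,7,7,8,8,8,10,10,10,11,12,13,15,18]

Scan for sites:
  BxoX (CCGTTCTC, off=6): starts [8, 20, 33, 43, 65, 73, 88, 106, 116] → cuts [14, 26, 39, 49, 71, 79, 94, 112, 122]
  HnxIII (GCCT, off=4): starts [2, 60, 82, 128] → cuts [6, 64, 86, 132]

Pooled cuts: [6, 14, 26, 39, 49, 64, 71, 79, 86, 94, 112, 122, 132]

Fragment lengths:
  [0,6): 6 bp
  [6,14): 8 bp
  [14,26): 12 bp
  [26,39): 13 bp
  [39,49): 10 bp
  [49,64): 15 bp
  [64,71): 7 bp
  [71,79): 8 bp
  [79,86): 7 bp
  [86,94): 8 bp
  [94,112): 18 bp
  [112,122): 10 bp
  [122,132): 10 bp
  [132,143): 11 bp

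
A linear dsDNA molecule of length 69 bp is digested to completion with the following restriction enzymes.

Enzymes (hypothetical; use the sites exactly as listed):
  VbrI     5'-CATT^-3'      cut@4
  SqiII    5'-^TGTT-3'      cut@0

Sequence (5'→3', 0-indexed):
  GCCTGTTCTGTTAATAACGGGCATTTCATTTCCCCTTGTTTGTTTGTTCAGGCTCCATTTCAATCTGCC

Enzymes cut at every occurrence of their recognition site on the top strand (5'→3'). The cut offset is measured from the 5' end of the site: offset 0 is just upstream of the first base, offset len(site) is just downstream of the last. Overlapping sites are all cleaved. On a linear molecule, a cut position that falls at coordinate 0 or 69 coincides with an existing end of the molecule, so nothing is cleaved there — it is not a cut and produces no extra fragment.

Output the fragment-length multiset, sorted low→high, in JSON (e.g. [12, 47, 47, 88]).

Scan for sites:
  VbrI CATT/4: at [21, 26, 55] ⇒ [25, 30, 59]
  SqiII TGTT/0: at [3, 8, 36, 40, 44] ⇒ [3, 8, 36, 40, 44]

All cut coordinates (distinct, sorted): [3, 8, 25, 30, 36, 40, 44, 59]

Fragments:
  [0,3): 3 bp
  [3,8): 5 bp
  [8,25): 17 bp
  [25,30): 5 bp
  [30,36): 6 bp
  [36,40): 4 bp
  [40,44): 4 bp
  [44,59): 15 bp
  [59,69): 10 bp

[3,4,4,5,5,6,10,15,17]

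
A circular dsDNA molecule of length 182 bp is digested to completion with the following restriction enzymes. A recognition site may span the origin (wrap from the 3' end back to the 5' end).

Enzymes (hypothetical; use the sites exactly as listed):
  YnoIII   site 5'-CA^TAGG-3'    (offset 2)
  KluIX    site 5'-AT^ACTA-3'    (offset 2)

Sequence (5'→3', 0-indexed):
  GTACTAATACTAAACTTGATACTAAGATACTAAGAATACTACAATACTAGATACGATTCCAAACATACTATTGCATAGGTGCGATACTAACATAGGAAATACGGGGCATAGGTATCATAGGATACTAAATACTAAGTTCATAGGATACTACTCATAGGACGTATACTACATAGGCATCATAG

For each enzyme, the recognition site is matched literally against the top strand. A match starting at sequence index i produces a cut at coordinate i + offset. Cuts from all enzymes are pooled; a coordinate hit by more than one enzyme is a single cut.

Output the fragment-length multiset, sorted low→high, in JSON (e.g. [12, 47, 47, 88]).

[6,6,6,7,7,8,8,8,9,9,9,9,10,10,10,11,12,16,21]

Per-enzyme occurrences:
  YnoIII (CATAGG, off=2): starts [73, 90, 106, 115, 138, 152, 168, 177] → cuts [75, 92, 108, 117, 140, 154, 170, 179]
  KluIX (ATACTA, off=2): starts [6, 18, 26, 35, 43, 64, 83, 121, 128, 144, 162] → cuts [8, 20, 28, 37, 45, 66, 85, 123, 130, 146, 164]

All cut coordinates (distinct, sorted): [8, 20, 28, 37, 45, 66, 75, 85, 92, 108, 117, 123, 130, 140, 146, 154, 164, 170, 179]

Fragment lengths:
  8→20: 12 bp
  20→28: 8 bp
  28→37: 9 bp
  37→45: 8 bp
  45→66: 21 bp
  66→75: 9 bp
  75→85: 10 bp
  85→92: 7 bp
  92→108: 16 bp
  108→117: 9 bp
  117→123: 6 bp
  123→130: 7 bp
  130→140: 10 bp
  140→146: 6 bp
  146→154: 8 bp
  154→164: 10 bp
  164→170: 6 bp
  170→179: 9 bp
  179→8 (wrap): 182-179+8 = 11 bp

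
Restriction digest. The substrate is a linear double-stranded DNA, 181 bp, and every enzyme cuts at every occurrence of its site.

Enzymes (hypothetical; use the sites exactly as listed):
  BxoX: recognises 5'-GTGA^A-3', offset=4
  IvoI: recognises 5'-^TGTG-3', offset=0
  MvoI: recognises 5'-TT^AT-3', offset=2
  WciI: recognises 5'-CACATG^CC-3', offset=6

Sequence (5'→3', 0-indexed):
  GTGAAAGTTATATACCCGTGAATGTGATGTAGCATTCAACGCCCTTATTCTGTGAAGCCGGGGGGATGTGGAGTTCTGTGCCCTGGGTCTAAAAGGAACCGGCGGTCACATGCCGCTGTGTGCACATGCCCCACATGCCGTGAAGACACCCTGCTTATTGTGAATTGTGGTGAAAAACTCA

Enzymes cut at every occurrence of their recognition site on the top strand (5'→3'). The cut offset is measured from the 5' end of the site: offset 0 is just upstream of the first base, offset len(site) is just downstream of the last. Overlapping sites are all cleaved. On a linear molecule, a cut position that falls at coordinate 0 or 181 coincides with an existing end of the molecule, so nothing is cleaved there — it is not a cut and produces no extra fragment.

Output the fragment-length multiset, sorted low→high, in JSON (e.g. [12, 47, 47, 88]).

[1,2,2,2,4,4,4,5,5,5,6,8,8,9,10,10,11,12,13,24,36]

Per-enzyme occurrences:
  BxoX GTGAA/4: at [0, 17, 51, 139, 159, 169] ⇒ [4, 21, 55, 143, 163, 173]
  IvoI TGTG/0: at [22, 50, 66, 76, 116, 118, 158, 165] ⇒ [22, 50, 66, 76, 116, 118, 158, 165]
  MvoI TTAT/2: at [7, 44, 154] ⇒ [9, 46, 156]
  WciI CACATGCC/6: at [106, 122, 131] ⇒ [112, 128, 137]

Pooled cuts: [4, 9, 21, 22, 46, 50, 55, 66, 76, 112, 116, 118, 128, 137, 143, 156, 158, 163, 165, 173]

Fragments:
  [0,4): 4 bp
  [4,9): 5 bp
  [9,21): 12 bp
  [21,22): 1 bp
  [22,46): 24 bp
  [46,50): 4 bp
  [50,55): 5 bp
  [55,66): 11 bp
  [66,76): 10 bp
  [76,112): 36 bp
  [112,116): 4 bp
  [116,118): 2 bp
  [118,128): 10 bp
  [128,137): 9 bp
  [137,143): 6 bp
  [143,156): 13 bp
  [156,158): 2 bp
  [158,163): 5 bp
  [163,165): 2 bp
  [165,173): 8 bp
  [173,181): 8 bp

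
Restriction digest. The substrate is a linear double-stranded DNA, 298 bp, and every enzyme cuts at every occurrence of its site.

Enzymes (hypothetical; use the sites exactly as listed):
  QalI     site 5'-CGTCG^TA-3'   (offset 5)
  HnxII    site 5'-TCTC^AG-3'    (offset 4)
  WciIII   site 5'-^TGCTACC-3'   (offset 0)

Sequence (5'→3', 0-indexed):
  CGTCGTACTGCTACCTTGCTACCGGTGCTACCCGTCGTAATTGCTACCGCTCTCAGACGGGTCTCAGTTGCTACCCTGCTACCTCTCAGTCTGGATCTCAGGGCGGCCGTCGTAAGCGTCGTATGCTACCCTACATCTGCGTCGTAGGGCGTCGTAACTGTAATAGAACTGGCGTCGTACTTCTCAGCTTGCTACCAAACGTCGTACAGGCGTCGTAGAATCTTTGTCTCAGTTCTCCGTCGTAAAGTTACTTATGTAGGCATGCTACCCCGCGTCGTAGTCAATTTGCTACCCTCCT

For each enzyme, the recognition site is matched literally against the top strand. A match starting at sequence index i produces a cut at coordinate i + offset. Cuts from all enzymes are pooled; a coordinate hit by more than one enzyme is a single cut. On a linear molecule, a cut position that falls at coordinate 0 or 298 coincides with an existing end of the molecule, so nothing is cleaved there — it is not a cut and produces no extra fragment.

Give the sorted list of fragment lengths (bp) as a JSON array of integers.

Scan for sites:
  QalI CGTCGTA/5: at [0, 32, 107, 116, 139, 149, 172, 199, 210, 237, 272] ⇒ [5, 37, 112, 121, 144, 154, 177, 204, 215, 242, 277]
  HnxII TCTCAG/4: at [50, 61, 83, 95, 181, 226] ⇒ [54, 65, 87, 99, 185, 230]
  WciIII TGCTACC/0: at [8, 16, 25, 41, 68, 76, 123, 189, 262, 286] ⇒ [8, 16, 25, 41, 68, 76, 123, 189, 262, 286]

Pooled cuts: [5, 8, 16, 25, 37, 41, 54, 65, 68, 76, 87, 99, 112, 121, 123, 144, 154, 177, 185, 189, 204, 215, 230, 242, 262, 277, 286]

Fragment lengths:
  [0,5): 5 bp
  [5,8): 3 bp
  [8,16): 8 bp
  [16,25): 9 bp
  [25,37): 12 bp
  [37,41): 4 bp
  [41,54): 13 bp
  [54,65): 11 bp
  [65,68): 3 bp
  [68,76): 8 bp
  [76,87): 11 bp
  [87,99): 12 bp
  [99,112): 13 bp
  [112,121): 9 bp
  [121,123): 2 bp
  [123,144): 21 bp
  [144,154): 10 bp
  [154,177): 23 bp
  [177,185): 8 bp
  [185,189): 4 bp
  [189,204): 15 bp
  [204,215): 11 bp
  [215,230): 15 bp
  [230,242): 12 bp
  [242,262): 20 bp
  [262,277): 15 bp
  [277,286): 9 bp
  [286,298): 12 bp

[2,3,3,4,4,5,8,8,8,9,9,9,10,11,11,11,12,12,12,12,13,13,15,15,15,20,21,23]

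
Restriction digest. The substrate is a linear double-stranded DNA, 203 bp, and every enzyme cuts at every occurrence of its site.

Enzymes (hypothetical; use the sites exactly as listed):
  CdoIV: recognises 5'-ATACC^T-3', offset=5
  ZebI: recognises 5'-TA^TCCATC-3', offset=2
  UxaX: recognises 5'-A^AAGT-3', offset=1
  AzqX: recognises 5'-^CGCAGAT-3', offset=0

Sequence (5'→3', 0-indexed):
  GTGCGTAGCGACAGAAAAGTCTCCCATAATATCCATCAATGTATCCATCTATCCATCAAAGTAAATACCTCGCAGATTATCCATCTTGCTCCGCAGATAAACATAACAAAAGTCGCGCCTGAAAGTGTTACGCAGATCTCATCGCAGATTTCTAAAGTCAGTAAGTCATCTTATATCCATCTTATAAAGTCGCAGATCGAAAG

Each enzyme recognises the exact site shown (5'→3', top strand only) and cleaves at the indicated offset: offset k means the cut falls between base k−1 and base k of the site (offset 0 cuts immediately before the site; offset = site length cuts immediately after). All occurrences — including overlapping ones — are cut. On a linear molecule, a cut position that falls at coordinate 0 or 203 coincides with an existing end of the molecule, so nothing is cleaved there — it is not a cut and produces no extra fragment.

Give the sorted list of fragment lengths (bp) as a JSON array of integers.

Per-enzyme occurrences:
  CdoIV ATACCT/5: at [64] ⇒ [69]
  ZebI TATCCATC/2: at [29, 41, 49, 77, 173] ⇒ [31, 43, 51, 79, 175]
  UxaX AAAGT/1: at [15, 57, 108, 121, 153, 185] ⇒ [16, 58, 109, 122, 154, 186]
  AzqX CGCAGAT/0: at [70, 91, 130, 142, 190] ⇒ [70, 91, 130, 142, 190]

All cut coordinates (distinct, sorted): [16, 31, 43, 51, 58, 69, 70, 79, 91, 109, 122, 130, 142, 154, 175, 186, 190]

Fragment lengths:
  [0,16): 16 bp
  [16,31): 15 bp
  [31,43): 12 bp
  [43,51): 8 bp
  [51,58): 7 bp
  [58,69): 11 bp
  [69,70): 1 bp
  [70,79): 9 bp
  [79,91): 12 bp
  [91,109): 18 bp
  [109,122): 13 bp
  [122,130): 8 bp
  [130,142): 12 bp
  [142,154): 12 bp
  [154,175): 21 bp
  [175,186): 11 bp
  [186,190): 4 bp
  [190,203): 13 bp

[1,4,7,8,8,9,11,11,12,12,12,12,13,13,15,16,18,21]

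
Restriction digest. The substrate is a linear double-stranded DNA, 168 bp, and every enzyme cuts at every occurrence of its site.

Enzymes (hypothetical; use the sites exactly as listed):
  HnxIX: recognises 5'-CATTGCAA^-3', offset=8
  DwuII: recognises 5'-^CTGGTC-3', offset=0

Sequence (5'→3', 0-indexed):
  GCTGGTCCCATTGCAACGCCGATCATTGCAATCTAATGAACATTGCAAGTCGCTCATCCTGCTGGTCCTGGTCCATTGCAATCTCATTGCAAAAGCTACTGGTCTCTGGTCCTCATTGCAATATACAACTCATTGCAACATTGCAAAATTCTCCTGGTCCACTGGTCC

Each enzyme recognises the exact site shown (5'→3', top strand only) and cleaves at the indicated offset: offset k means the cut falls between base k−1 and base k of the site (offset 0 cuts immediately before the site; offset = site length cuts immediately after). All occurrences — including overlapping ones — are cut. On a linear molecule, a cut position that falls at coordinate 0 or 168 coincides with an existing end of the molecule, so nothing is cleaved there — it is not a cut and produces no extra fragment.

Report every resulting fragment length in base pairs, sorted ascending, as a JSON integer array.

Per-enzyme occurrences:
  HnxIX (CATTGCAA, off=8): starts [8, 23, 40, 73, 84, 113, 130, 138] → cuts [16, 31, 48, 81, 92, 121, 138, 146]
  DwuII (CTGGTC, off=0): starts [1, 61, 67, 98, 105, 153, 161] → cuts [1, 61, 67, 98, 105, 153, 161]

Pooled cuts: [1, 16, 31, 48, 61, 67, 81, 92, 98, 105, 121, 138, 146, 153, 161]

Fragments:
  [0,1): 1 bp
  [1,16): 15 bp
  [16,31): 15 bp
  [31,48): 17 bp
  [48,61): 13 bp
  [61,67): 6 bp
  [67,81): 14 bp
  [81,92): 11 bp
  [92,98): 6 bp
  [98,105): 7 bp
  [105,121): 16 bp
  [121,138): 17 bp
  [138,146): 8 bp
  [146,153): 7 bp
  [153,161): 8 bp
  [161,168): 7 bp

[1,6,6,7,7,7,8,8,11,13,14,15,15,16,17,17]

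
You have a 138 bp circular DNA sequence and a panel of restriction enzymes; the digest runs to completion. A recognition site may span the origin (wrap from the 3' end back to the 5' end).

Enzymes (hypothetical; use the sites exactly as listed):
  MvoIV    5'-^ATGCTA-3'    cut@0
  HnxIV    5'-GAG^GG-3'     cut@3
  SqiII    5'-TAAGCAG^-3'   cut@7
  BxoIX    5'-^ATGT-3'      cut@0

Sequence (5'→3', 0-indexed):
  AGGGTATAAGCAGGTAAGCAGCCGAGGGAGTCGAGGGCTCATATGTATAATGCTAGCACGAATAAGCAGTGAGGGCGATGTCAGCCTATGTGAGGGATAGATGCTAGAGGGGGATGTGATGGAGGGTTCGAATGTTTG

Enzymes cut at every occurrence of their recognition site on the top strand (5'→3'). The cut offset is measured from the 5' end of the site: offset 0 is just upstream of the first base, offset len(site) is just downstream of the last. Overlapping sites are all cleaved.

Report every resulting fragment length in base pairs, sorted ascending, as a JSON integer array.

[4,4,4,5,6,7,7,7,7,8,9,9,9,10,11,11,20]

Per-enzyme occurrences:
  MvoIV (ATGCTA, off=0): starts [49, 100] → cuts [49, 100]
  HnxIV (GAGGG, off=3): starts [23, 32, 70, 91, 106, 121, 137] → cuts [2, 26, 35, 73, 94, 109, 124]
  SqiII (TAAGCAG, off=7): starts [6, 14, 62] → cuts [13, 21, 69]
  BxoIX (ATGT, off=0): starts [42, 77, 87, 113, 131] → cuts [42, 77, 87, 113, 131]

All cut coordinates (distinct, sorted): [2, 13, 21, 26, 35, 42, 49, 69, 73, 77, 87, 94, 100, 109, 113, 124, 131]

Fragment lengths:
  2→13: 11 bp
  13→21: 8 bp
  21→26: 5 bp
  26→35: 9 bp
  35→42: 7 bp
  42→49: 7 bp
  49→69: 20 bp
  69→73: 4 bp
  73→77: 4 bp
  77→87: 10 bp
  87→94: 7 bp
  94→100: 6 bp
  100→109: 9 bp
  109→113: 4 bp
  113→124: 11 bp
  124→131: 7 bp
  131→2 (wrap): 138-131+2 = 9 bp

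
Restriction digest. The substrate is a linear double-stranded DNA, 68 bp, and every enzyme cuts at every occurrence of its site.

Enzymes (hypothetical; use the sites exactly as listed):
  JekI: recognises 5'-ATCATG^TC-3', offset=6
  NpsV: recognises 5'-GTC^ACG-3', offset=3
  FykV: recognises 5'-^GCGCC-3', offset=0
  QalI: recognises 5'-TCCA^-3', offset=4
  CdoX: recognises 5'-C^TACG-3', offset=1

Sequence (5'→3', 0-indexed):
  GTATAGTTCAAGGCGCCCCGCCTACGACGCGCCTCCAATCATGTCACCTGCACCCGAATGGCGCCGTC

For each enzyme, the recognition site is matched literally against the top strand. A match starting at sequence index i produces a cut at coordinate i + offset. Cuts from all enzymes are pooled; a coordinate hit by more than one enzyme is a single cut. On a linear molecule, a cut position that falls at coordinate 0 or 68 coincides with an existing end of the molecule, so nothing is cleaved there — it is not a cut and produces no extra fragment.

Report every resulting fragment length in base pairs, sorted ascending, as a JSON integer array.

[6,6,8,9,10,12,17]

Scan for sites:
  JekI ATCATGTC/6: at [37] ⇒ [43]
  NpsV (GTCACG, off=3): no sites
  FykV GCGCC/0: at [12, 28, 60] ⇒ [12, 28, 60]
  QalI TCCA/4: at [33] ⇒ [37]
  CdoX CTACG/1: at [21] ⇒ [22]

Pooled cuts: [12, 22, 28, 37, 43, 60]

Fragment lengths:
  [0,12): 12 bp
  [12,22): 10 bp
  [22,28): 6 bp
  [28,37): 9 bp
  [37,43): 6 bp
  [43,60): 17 bp
  [60,68): 8 bp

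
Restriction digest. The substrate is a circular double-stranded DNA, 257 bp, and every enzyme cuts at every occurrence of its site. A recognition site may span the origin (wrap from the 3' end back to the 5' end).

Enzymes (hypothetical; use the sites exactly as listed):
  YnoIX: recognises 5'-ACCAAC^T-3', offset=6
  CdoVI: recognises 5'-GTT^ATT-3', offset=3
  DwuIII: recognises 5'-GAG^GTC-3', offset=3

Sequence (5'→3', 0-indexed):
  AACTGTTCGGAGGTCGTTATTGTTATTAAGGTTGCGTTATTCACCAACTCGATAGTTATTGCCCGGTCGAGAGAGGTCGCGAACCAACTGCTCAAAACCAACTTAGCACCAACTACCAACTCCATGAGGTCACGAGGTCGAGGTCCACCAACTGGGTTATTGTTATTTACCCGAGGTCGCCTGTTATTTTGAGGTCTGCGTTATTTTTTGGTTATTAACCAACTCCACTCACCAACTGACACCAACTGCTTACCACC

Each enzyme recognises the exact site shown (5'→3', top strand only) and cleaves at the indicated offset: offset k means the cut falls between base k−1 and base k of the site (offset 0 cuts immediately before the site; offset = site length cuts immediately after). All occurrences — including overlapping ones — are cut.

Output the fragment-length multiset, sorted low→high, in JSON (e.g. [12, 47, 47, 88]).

[6,6,6,6,6,7,8,8,8,9,9,9,10,10,10,10,10,11,11,11,13,13,14,14,14,18]

Site scan:
  YnoIX ACCAACT/6: at [42, 82, 96, 107, 114, 146, 217, 230, 240, 254] ⇒ [3, 48, 88, 102, 113, 120, 152, 223, 236, 246]
  CdoVI GTTATT/3: at [15, 21, 35, 54, 155, 161, 182, 199, 210] ⇒ [18, 24, 38, 57, 158, 164, 185, 202, 213]
  DwuIII GAGGTC/3: at [9, 72, 125, 133, 139, 172, 190] ⇒ [12, 75, 128, 136, 142, 175, 193]

Pooled cuts: [3, 12, 18, 24, 38, 48, 57, 75, 88, 102, 113, 120, 128, 136, 142, 152, 158, 164, 175, 185, 193, 202, 213, 223, 236, 246]

Fragment lengths:
  3→12: 9 bp
  12→18: 6 bp
  18→24: 6 bp
  24→38: 14 bp
  38→48: 10 bp
  48→57: 9 bp
  57→75: 18 bp
  75→88: 13 bp
  88→102: 14 bp
  102→113: 11 bp
  113→120: 7 bp
  120→128: 8 bp
  128→136: 8 bp
  136→142: 6 bp
  142→152: 10 bp
  152→158: 6 bp
  158→164: 6 bp
  164→175: 11 bp
  175→185: 10 bp
  185→193: 8 bp
  193→202: 9 bp
  202→213: 11 bp
  213→223: 10 bp
  223→236: 13 bp
  236→246: 10 bp
  246→3 (wrap): 257-246+3 = 14 bp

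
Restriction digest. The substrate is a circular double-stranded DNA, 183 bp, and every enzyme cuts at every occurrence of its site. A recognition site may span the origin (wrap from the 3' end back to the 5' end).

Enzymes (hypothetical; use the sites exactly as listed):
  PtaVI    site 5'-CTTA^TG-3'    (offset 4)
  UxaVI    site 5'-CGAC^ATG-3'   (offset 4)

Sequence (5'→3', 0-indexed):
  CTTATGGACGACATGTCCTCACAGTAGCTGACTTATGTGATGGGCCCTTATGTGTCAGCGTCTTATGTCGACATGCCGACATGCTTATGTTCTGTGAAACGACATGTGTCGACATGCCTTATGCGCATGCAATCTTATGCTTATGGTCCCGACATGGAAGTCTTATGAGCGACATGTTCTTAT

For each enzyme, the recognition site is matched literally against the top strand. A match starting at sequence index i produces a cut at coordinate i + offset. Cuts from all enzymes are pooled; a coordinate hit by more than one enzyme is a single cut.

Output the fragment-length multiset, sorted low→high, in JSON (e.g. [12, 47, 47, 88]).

[6,7,7,8,8,8,8,10,10,12,14,15,15,16,16,23]

Per-enzyme occurrences:
  PtaVI CTTATG/4: at [0, 31, 46, 61, 83, 117, 133, 139, 161] ⇒ [4, 35, 50, 65, 87, 121, 137, 143, 165]
  UxaVI CGACATG/4: at [8, 68, 76, 99, 109, 149, 169] ⇒ [12, 72, 80, 103, 113, 153, 173]

All cut coordinates (distinct, sorted): [4, 12, 35, 50, 65, 72, 80, 87, 103, 113, 121, 137, 143, 153, 165, 173]

Fragments:
  4→12: 8 bp
  12→35: 23 bp
  35→50: 15 bp
  50→65: 15 bp
  65→72: 7 bp
  72→80: 8 bp
  80→87: 7 bp
  87→103: 16 bp
  103→113: 10 bp
  113→121: 8 bp
  121→137: 16 bp
  137→143: 6 bp
  143→153: 10 bp
  153→165: 12 bp
  165→173: 8 bp
  173→4 (wrap): 183-173+4 = 14 bp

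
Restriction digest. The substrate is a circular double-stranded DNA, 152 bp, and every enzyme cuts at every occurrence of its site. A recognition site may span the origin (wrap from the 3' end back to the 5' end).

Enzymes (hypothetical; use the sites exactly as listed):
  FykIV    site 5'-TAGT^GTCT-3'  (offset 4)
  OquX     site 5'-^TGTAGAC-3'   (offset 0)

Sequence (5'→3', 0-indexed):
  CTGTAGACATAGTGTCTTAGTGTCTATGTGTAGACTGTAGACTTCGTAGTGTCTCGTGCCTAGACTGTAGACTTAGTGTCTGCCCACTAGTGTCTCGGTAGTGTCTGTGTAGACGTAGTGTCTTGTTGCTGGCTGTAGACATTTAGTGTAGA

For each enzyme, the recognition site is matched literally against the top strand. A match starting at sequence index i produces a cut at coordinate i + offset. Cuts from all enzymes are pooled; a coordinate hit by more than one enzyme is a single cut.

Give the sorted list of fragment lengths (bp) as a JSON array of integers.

Per-enzyme occurrences:
  FykIV TAGTGTCT/4: at [9, 17, 46, 73, 87, 98, 115] ⇒ [13, 21, 50, 77, 91, 102, 119]
  OquX TGTAGAC/0: at [1, 28, 35, 65, 107, 133, 146] ⇒ [1, 28, 35, 65, 107, 133, 146]

Pooled cuts: [1, 13, 21, 28, 35, 50, 65, 77, 91, 102, 107, 119, 133, 146]

Fragment lengths:
  1→13: 12 bp
  13→21: 8 bp
  21→28: 7 bp
  28→35: 7 bp
  35→50: 15 bp
  50→65: 15 bp
  65→77: 12 bp
  77→91: 14 bp
  91→102: 11 bp
  102→107: 5 bp
  107→119: 12 bp
  119→133: 14 bp
  133→146: 13 bp
  146→1 (wrap): 152-146+1 = 7 bp

[5,7,7,7,8,11,12,12,12,13,14,14,15,15]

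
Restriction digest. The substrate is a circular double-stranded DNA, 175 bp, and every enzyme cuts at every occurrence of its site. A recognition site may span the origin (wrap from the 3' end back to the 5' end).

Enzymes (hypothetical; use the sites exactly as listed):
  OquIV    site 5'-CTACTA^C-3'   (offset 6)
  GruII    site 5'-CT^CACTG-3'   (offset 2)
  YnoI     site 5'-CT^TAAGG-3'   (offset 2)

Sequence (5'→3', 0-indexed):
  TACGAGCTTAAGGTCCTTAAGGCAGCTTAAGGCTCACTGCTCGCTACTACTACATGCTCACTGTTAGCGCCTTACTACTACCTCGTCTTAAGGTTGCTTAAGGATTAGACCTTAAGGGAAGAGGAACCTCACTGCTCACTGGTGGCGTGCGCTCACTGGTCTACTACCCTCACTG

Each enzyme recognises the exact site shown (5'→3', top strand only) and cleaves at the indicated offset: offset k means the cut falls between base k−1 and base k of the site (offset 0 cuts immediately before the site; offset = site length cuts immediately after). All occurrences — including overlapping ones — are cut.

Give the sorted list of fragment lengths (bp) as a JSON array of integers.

[3,4,6,7,7,8,9,10,10,13,13,14,15,17,17,22]

Site scan:
  OquIV CTACTAC/6: at [43, 46, 74, 160] ⇒ [49, 52, 80, 166]
  GruII CTCACTG/2: at [32, 56, 127, 134, 151, 168] ⇒ [34, 58, 129, 136, 153, 170]
  YnoI CTTAAGG/2: at [6, 15, 25, 86, 96, 110] ⇒ [8, 17, 27, 88, 98, 112]

Pooled cuts: [8, 17, 27, 34, 49, 52, 58, 80, 88, 98, 112, 129, 136, 153, 166, 170]

Fragment lengths:
  8→17: 9 bp
  17→27: 10 bp
  27→34: 7 bp
  34→49: 15 bp
  49→52: 3 bp
  52→58: 6 bp
  58→80: 22 bp
  80→88: 8 bp
  88→98: 10 bp
  98→112: 14 bp
  112→129: 17 bp
  129→136: 7 bp
  136→153: 17 bp
  153→166: 13 bp
  166→170: 4 bp
  170→8 (wrap): 175-170+8 = 13 bp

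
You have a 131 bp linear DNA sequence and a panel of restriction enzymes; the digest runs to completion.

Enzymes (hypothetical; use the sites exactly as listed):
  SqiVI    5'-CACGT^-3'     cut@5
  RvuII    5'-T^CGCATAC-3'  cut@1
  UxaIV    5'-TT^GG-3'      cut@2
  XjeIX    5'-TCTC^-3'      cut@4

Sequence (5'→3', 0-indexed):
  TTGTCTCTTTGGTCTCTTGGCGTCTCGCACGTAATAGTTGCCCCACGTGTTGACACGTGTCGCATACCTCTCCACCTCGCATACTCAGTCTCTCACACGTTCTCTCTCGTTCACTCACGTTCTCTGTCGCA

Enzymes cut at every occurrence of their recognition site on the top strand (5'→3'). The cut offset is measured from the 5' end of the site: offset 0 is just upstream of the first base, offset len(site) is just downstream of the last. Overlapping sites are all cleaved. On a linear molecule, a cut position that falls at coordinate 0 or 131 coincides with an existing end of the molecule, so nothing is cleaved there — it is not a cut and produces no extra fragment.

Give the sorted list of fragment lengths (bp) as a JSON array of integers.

[2,2,2,2,2,3,4,4,5,6,6,6,7,7,8,10,12,12,15,16]

Site scan:
  SqiVI (CACGT, off=5): starts [27, 43, 53, 95, 115] → cuts [32, 48, 58, 100, 120]
  RvuII (TCGCATAC, off=1): starts [59, 76] → cuts [60, 77]
  UxaIV (TTGG, off=2): starts [8, 16] → cuts [10, 18]
  XjeIX (TCTC, off=4): starts [3, 12, 22, 68, 88, 90, 100, 102, 104, 120] → cuts [7, 16, 26, 72, 92, 94, 104, 106, 108, 124]

Pooled cuts: [7, 10, 16, 18, 26, 32, 48, 58, 60, 72, 77, 92, 94, 100, 104, 106, 108, 120, 124]

Fragment lengths:
  [0,7): 7 bp
  [7,10): 3 bp
  [10,16): 6 bp
  [16,18): 2 bp
  [18,26): 8 bp
  [26,32): 6 bp
  [32,48): 16 bp
  [48,58): 10 bp
  [58,60): 2 bp
  [60,72): 12 bp
  [72,77): 5 bp
  [77,92): 15 bp
  [92,94): 2 bp
  [94,100): 6 bp
  [100,104): 4 bp
  [104,106): 2 bp
  [106,108): 2 bp
  [108,120): 12 bp
  [120,124): 4 bp
  [124,131): 7 bp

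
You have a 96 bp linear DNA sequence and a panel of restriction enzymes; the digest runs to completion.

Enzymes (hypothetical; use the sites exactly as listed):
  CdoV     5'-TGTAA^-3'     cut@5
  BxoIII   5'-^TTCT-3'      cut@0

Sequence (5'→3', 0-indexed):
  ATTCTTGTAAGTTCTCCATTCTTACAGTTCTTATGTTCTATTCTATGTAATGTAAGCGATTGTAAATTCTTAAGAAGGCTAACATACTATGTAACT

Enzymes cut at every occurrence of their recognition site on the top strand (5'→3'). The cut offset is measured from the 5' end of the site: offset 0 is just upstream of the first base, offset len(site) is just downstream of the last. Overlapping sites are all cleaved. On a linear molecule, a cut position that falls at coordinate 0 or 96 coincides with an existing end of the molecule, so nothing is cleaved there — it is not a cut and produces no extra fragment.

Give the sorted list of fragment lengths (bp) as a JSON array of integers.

Site scan:
  CdoV (TGTAA, off=5): starts [5, 45, 50, 60, 89] → cuts [10, 50, 55, 65, 94]
  BxoIII (TTCT, off=0): starts [1, 11, 18, 27, 35, 40, 66] → cuts [1, 11, 18, 27, 35, 40, 66]

Pooled cuts: [1, 10, 11, 18, 27, 35, 40, 50, 55, 65, 66, 94]

Fragment lengths:
  [0,1): 1 bp
  [1,10): 9 bp
  [10,11): 1 bp
  [11,18): 7 bp
  [18,27): 9 bp
  [27,35): 8 bp
  [35,40): 5 bp
  [40,50): 10 bp
  [50,55): 5 bp
  [55,65): 10 bp
  [65,66): 1 bp
  [66,94): 28 bp
  [94,96): 2 bp

[1,1,1,2,5,5,7,8,9,9,10,10,28]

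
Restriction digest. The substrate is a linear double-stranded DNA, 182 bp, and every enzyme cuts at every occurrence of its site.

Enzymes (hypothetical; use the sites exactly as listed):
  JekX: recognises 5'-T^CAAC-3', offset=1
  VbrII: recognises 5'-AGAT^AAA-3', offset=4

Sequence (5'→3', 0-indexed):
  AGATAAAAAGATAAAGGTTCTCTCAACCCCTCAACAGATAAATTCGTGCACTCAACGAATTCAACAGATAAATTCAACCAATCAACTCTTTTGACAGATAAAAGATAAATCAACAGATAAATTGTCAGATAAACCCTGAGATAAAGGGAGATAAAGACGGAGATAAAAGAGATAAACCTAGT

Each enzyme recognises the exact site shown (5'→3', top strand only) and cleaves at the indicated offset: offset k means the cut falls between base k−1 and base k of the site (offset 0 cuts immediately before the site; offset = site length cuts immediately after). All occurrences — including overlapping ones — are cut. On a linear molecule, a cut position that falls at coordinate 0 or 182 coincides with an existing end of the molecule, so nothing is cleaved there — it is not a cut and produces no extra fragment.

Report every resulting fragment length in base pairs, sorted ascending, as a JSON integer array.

[4,4,5,7,8,8,8,8,8,8,9,9,9,10,11,12,12,12,13,17]

Per-enzyme occurrences:
  JekX TCAAC/1: at [22, 30, 51, 60, 73, 81, 109] ⇒ [23, 31, 52, 61, 74, 82, 110]
  VbrII AGATAAA/4: at [0, 8, 35, 65, 95, 102, 114, 126, 138, 148, 160, 169] ⇒ [4, 12, 39, 69, 99, 106, 118, 130, 142, 152, 164, 173]

All cut coordinates (distinct, sorted): [4, 12, 23, 31, 39, 52, 61, 69, 74, 82, 99, 106, 110, 118, 130, 142, 152, 164, 173]

Fragments:
  [0,4): 4 bp
  [4,12): 8 bp
  [12,23): 11 bp
  [23,31): 8 bp
  [31,39): 8 bp
  [39,52): 13 bp
  [52,61): 9 bp
  [61,69): 8 bp
  [69,74): 5 bp
  [74,82): 8 bp
  [82,99): 17 bp
  [99,106): 7 bp
  [106,110): 4 bp
  [110,118): 8 bp
  [118,130): 12 bp
  [130,142): 12 bp
  [142,152): 10 bp
  [152,164): 12 bp
  [164,173): 9 bp
  [173,182): 9 bp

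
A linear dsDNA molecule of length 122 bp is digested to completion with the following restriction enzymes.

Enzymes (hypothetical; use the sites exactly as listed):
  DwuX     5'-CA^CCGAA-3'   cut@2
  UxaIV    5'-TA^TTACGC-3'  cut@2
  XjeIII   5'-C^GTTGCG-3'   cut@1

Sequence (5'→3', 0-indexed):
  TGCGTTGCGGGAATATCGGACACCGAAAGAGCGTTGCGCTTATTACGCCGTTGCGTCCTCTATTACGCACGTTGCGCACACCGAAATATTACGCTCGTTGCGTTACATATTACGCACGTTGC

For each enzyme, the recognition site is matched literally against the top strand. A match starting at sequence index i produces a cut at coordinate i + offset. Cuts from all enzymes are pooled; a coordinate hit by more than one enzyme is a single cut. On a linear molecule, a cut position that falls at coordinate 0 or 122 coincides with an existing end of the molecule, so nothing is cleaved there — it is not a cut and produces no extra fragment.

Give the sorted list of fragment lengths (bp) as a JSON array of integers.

Site scan:
  DwuX (CACCGAA, off=2): starts [20, 78] → cuts [22, 80]
  UxaIV (TATTACGC, off=2): starts [40, 60, 86, 107] → cuts [42, 62, 88, 109]
  XjeIII (CGTTGCG, off=1): starts [2, 31, 48, 69, 95] → cuts [3, 32, 49, 70, 96]

Pooled cuts: [3, 22, 32, 42, 49, 62, 70, 80, 88, 96, 109]

Fragment lengths:
  [0,3): 3 bp
  [3,22): 19 bp
  [22,32): 10 bp
  [32,42): 10 bp
  [42,49): 7 bp
  [49,62): 13 bp
  [62,70): 8 bp
  [70,80): 10 bp
  [80,88): 8 bp
  [88,96): 8 bp
  [96,109): 13 bp
  [109,122): 13 bp

[3,7,8,8,8,10,10,10,13,13,13,19]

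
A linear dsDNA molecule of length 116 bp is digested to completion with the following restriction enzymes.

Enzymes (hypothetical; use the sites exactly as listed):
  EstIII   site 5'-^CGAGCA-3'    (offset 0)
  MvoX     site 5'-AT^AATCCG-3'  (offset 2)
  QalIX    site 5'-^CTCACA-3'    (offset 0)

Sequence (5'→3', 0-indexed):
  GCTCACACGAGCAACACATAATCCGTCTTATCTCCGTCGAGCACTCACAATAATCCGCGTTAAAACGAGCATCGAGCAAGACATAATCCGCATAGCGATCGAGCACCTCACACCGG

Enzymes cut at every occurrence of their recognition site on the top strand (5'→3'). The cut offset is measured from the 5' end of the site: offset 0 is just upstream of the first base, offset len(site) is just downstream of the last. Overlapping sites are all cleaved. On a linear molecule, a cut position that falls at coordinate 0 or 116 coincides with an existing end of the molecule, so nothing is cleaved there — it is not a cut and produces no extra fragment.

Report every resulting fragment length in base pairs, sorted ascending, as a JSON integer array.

Scan for sites:
  EstIII (CGAGCA, off=0): starts [7, 37, 65, 72, 99] → cuts [7, 37, 65, 72, 99]
  MvoX (ATAATCCG, off=2): starts [17, 49, 82] → cuts [19, 51, 84]
  QalIX (CTCACA, off=0): starts [1, 43, 106] → cuts [1, 43, 106]

Pooled cuts: [1, 7, 19, 37, 43, 51, 65, 72, 84, 99, 106]

Fragment lengths:
  [0,1): 1 bp
  [1,7): 6 bp
  [7,19): 12 bp
  [19,37): 18 bp
  [37,43): 6 bp
  [43,51): 8 bp
  [51,65): 14 bp
  [65,72): 7 bp
  [72,84): 12 bp
  [84,99): 15 bp
  [99,106): 7 bp
  [106,116): 10 bp

[1,6,6,7,7,8,10,12,12,14,15,18]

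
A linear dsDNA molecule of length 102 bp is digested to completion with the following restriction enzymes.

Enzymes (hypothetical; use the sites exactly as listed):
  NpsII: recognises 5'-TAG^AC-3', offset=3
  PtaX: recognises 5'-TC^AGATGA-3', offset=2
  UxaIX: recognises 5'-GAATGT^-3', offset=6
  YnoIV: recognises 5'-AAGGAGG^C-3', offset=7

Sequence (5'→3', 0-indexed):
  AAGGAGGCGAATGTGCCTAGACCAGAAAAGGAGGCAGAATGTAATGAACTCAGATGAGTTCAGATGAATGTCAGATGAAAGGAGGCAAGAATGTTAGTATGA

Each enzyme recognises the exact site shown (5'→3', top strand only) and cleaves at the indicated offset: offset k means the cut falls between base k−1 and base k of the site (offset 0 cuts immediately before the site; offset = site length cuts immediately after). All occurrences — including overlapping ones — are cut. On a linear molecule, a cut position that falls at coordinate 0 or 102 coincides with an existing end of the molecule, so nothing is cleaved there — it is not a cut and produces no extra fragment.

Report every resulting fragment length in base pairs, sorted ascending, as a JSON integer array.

Scan for sites:
  NpsII TAGAC/3: at [17] ⇒ [20]
  PtaX TCAGATGA/2: at [49, 59, 70] ⇒ [51, 61, 72]
  UxaIX GAATGT/6: at [8, 36, 65, 88] ⇒ [14, 42, 71, 94]
  YnoIV AAGGAGGC/7: at [0, 27, 78] ⇒ [7, 34, 85]

Pooled cuts: [7, 14, 20, 34, 42, 51, 61, 71, 72, 85, 94]

Fragment lengths:
  [0,7): 7 bp
  [7,14): 7 bp
  [14,20): 6 bp
  [20,34): 14 bp
  [34,42): 8 bp
  [42,51): 9 bp
  [51,61): 10 bp
  [61,71): 10 bp
  [71,72): 1 bp
  [72,85): 13 bp
  [85,94): 9 bp
  [94,102): 8 bp

[1,6,7,7,8,8,9,9,10,10,13,14]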